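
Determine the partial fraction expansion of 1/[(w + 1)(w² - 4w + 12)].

Cover-up at w = -1: P = 1/((-1)² - 4·(-1) + 12) = 1/17. Then Q = -P = -1/17, R = -P·(-4 - 1) = 5/17
Result: (1/17)/(w + 1) - ((1/17)w - 5/17)/(w² - 4w + 12)


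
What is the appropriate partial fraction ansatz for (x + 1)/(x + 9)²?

Repeated linear factor: A/(x + 9) + B/(x + 9)²


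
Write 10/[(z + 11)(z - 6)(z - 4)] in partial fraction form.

Using cover-up method: A = 2/51, B = 5/17, C = -1/3
Result: (2/51)/(z + 11) + (5/17)/(z - 6) - (1/3)/(z - 4)


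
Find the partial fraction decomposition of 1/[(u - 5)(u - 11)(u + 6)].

Using cover-up method: α = -1/66, β = 1/102, γ = 1/187
Result: (-1/66)/(u - 5) + (1/102)/(u - 11) + (1/187)/(u + 6)


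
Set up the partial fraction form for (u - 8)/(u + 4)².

Repeated linear factor: A/(u + 4) + B/(u + 4)²


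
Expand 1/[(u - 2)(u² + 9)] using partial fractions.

Cover-up at u = 2: A = 1/(2² + 9) = 1/13. Then B = -A = -1/13, C = -A·(0 + 2) = -2/13
Result: (1/13)/(u - 2) - ((1/13)u + 2/13)/(u² + 9)


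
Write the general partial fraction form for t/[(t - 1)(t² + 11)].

Linear + irreducible quadratic: α/(t - 1) + (βt + γ)/(t² + 11)


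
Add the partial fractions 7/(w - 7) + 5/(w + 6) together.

Common denominator (w - 7)(w + 6). Numerator: 7(w + 6) + 5(w - 7) = (7w + 42) + (5w - 35) = 12w + 7
Result: (12w + 7)/[(w - 7)(w + 6)]


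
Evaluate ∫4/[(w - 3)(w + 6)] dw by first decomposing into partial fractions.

Decompose: 4/[(w - 3)(w + 6)] = (4/9)/(w - 3) - (4/9)/(w + 6). Integrate each term: (4/9) ln|(w - 3)| - (4/9) ln|(w + 6)| + C


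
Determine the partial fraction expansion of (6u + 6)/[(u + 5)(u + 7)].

At u=-5: P = (6·(-5) + 6)/(-5 + 7) = -12. At u=-7: Q = (6·(-7) + 6)/(-7 + 5) = 18
Result: -12/(u + 5) + 18/(u + 7)


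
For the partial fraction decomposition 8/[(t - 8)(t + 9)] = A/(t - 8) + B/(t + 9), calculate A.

Cover-up at t = 8: A = 8/(8 + 9) = 8/17


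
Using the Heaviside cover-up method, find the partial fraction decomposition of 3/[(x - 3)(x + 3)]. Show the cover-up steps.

Cover (x - 3): set x=3, get P = 3/(3 + 3) = 1/2. Cover (x + 3): set x=-3, get Q = 3/(-3 - 3) = -1/2.
Result: (1/2)/(x - 3) - (1/2)/(x + 3)


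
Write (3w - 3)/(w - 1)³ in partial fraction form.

(3w - 3) = A(w - 1)² + B(w - 1) + C. At w = 1: C = 3·1 - 3 = 0. Coefficients: A = 0, B = 3
Result: 3/(w - 1)²


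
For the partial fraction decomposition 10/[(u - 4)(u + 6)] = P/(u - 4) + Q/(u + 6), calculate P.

Cover-up at u = 4: P = 10/(4 + 6) = 10/10 = 1


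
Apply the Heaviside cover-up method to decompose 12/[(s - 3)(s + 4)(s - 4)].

Cover (s - 3), s=3: α = 12/[(3 + 4)(3 - 4)] = -12/7. Cover (s + 4), s=-4: β = 12/[(-4 - 3)(-4 - 4)] = 3/14. Cover (s - 4), s=4: γ = 12/[(4 - 3)(4 + 4)] = 3/2.
Result: (-12/7)/(s - 3) + (3/14)/(s + 4) + (3/2)/(s - 4)


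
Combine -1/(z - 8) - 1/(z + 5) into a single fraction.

Common denominator (z - 8)(z + 5). Numerator: -1(z + 5) - 1(z - 8) = (-z - 5) - (z - 8) = -2z + 3
Result: (-2z + 3)/[(z - 8)(z + 5)]


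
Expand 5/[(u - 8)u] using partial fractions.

5/(u - 8)u = P/(u - 8) + Q/u. P = 5/(8 - 0) = 5/8, Q = 5/(0 - 8) = -5/8
Result: (5/8)/(u - 8) - (5/8)/u


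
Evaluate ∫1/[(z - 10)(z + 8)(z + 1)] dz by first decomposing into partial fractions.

Cover-up: A = 1/198, B = 1/126, C = -1/77. Decomposition: (1/198)/(z - 10) + (1/126)/(z + 8) - (1/77)/(z + 1). Integrate each term: (1/198) ln|(z - 10)| + (1/126) ln|(z + 8)| - (1/77) ln|(z + 1)| + C


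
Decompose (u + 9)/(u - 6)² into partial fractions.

(u + 9) = A(u - 6) + B. At u = 6: B = 1·6 + 9 = 15. Coeff of u: A = 1
Result: 1/(u - 6) + 15/(u - 6)²


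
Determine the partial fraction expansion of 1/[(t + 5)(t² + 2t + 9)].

Cover-up at t = -5: α = 1/((-5)² + 2·(-5) + 9) = 1/24. Then β = -α = -1/24, γ = -α·(2 - 5) = 1/8
Result: (1/24)/(t + 5) - ((1/24)t - 1/8)/(t² + 2t + 9)


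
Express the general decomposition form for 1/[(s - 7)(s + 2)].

Distinct linear factors: P/(s - 7) + Q/(s + 2)


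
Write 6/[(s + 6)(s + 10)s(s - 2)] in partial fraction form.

Using Heaviside cover-up: (1/32)/(s + 6) - (1/80)/(s + 10) - (1/20)/s + (1/32)/(s - 2)


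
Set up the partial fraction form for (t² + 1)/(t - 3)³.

Repeated linear factor (power 3): α/(t - 3) + β/(t - 3)² + γ/(t - 3)³


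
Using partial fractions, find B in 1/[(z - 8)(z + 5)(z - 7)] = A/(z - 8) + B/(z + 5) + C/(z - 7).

Cover-up at z = -5: B = 1/[(-5 - 8)(-5 - 7)] = 1/[(-13)(-12)] = 1/156


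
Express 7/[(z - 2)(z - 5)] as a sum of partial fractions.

7/(z - 2)(z - 5) = A/(z - 2) + B/(z - 5). A = 7/(2 - 5) = -7/3, B = 7/(5 - 2) = 7/3
Result: (-7/3)/(z - 2) + (7/3)/(z - 5)


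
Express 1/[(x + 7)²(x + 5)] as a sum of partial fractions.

Cover-up at x=-5: C = 1/(-5 + 7)² = 1/4. Cover-up at x=-7: B = 1/(-7 + 5) = -1/2. Comparing x² coeff: A = -C = -1/4
Result: (-1/4)/(x + 7) - (1/2)/(x + 7)² + (1/4)/(x + 5)


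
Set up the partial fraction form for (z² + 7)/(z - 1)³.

Repeated linear factor (power 3): A/(z - 1) + B/(z - 1)² + C/(z - 1)³


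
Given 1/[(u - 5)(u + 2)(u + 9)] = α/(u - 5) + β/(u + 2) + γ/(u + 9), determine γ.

Cover-up at u = -9: γ = 1/[(-9 - 5)(-9 + 2)] = 1/[(-14)(-7)] = 1/98


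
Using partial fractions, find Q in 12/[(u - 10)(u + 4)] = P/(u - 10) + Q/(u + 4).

Cover-up at u = -4: Q = 12/(-4 - 10) = -12/14 = -6/7


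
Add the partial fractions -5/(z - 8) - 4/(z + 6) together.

Common denominator (z - 8)(z + 6). Numerator: -5(z + 6) - 4(z - 8) = (-5z - 30) - (4z - 32) = -9z + 2
Result: (-9z + 2)/[(z - 8)(z + 6)]


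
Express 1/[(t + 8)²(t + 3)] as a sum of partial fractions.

Cover-up at t=-3: γ = 1/(-3 + 8)² = 1/25. Cover-up at t=-8: β = 1/(-8 + 3) = -1/5. Comparing t² coeff: α = -γ = -1/25
Result: (-1/25)/(t + 8) - (1/5)/(t + 8)² + (1/25)/(t + 3)


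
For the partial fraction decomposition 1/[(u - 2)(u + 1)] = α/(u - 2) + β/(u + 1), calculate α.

Cover-up at u = 2: α = 1/(2 + 1) = 1/3


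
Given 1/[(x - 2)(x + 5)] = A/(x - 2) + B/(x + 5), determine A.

Cover-up at x = 2: A = 1/(2 + 5) = 1/7


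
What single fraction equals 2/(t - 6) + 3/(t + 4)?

Common denominator (t - 6)(t + 4). Numerator: 2(t + 4) + 3(t - 6) = (2t + 8) + (3t - 18) = 5t - 10
Result: (5t - 10)/[(t - 6)(t + 4)]


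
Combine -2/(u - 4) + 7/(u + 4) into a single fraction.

Common denominator (u - 4)(u + 4). Numerator: -2(u + 4) + 7(u - 4) = (-2u - 8) + (7u - 28) = 5u - 36
Result: (5u - 36)/[(u - 4)(u + 4)]


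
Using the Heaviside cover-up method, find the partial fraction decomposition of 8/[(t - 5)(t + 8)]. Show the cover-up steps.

Cover (t - 5): set t=5, get P = 8/(5 + 8) = 8/13. Cover (t + 8): set t=-8, get Q = 8/(-8 - 5) = -8/13.
Result: (8/13)/(t - 5) - (8/13)/(t + 8)


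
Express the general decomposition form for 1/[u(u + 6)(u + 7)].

Three distinct linear factors: A/u + B/(u + 6) + C/(u + 7)


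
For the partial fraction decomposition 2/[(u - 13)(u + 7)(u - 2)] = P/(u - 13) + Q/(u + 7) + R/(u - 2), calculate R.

Cover-up at u = 2: R = 2/[(2 - 13)(2 + 7)] = 2/[(-11)(9)] = -2/99


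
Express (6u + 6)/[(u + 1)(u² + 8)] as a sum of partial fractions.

At u=-1: P = (6·(-1) + 6)/((-1)² + 8) = 0. Q = -P = 0, R = 6 - (-1)·P = 6
Result: (6)/(u² + 8)


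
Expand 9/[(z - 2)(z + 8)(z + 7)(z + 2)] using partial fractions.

Using Heaviside cover-up: (1/40)/(z - 2) - (3/20)/(z + 8) + (1/5)/(z + 7) - (3/40)/(z + 2)


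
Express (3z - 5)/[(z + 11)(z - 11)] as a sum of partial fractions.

At z=-11: α = (3·(-11) - 5)/(-11 - 11) = 19/11. At z=11: β = (3·11 - 5)/(11 + 11) = 14/11
Result: (19/11)/(z + 11) + (14/11)/(z - 11)


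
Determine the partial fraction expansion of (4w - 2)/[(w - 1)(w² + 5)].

At w=1: P = (4·1 - 2)/(1² + 5) = 1/3. Q = -P = -1/3, R = 4 - 1·P = 11/3
Result: (1/3)/(w - 1) - ((1/3)w - 11/3)/(w² + 5)


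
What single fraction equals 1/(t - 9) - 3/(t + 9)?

Common denominator (t - 9)(t + 9). Numerator: 1(t + 9) - 3(t - 9) = (t + 9) - (3t - 27) = -2t + 36
Result: (-2t + 36)/[(t - 9)(t + 9)]


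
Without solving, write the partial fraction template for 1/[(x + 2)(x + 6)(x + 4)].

Three distinct linear factors: A/(x + 2) + B/(x + 6) + C/(x + 4)


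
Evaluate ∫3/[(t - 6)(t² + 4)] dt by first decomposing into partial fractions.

Cover-up at t=6: P = 3/(6²+4) = 3/40. Coeff matching: Q = -3/40, R = -9/20. Decomposition: (3/40)/(t - 6) - ((3/40)t + 9/20)/(t² + 4). Integrate: linear → ln, quadratic → (1/2)ln + arctan: (3/40) ln|(t - 6)| - (3/80) ln(t² + 4) - (9/40) arctan(t/2) + C


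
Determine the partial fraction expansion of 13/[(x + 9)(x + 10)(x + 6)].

Using cover-up method: A = -13/3, B = 13/4, C = 13/12
Result: (-13/3)/(x + 9) + (13/4)/(x + 10) + (13/12)/(x + 6)


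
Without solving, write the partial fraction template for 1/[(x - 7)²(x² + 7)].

Repeated linear + quadratic: A/(x - 7) + B/(x - 7)² + (Cx + D)/(x² + 7)


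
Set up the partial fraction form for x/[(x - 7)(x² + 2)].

Linear + irreducible quadratic: α/(x - 7) + (βx + γ)/(x² + 2)


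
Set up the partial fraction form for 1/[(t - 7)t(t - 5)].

Three distinct linear factors: α/(t - 7) + β/t + γ/(t - 5)


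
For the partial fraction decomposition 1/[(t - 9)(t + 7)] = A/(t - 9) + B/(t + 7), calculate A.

Cover-up at t = 9: A = 1/(9 + 7) = 1/16


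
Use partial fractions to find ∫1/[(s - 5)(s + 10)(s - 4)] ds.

Cover-up: α = 1/15, β = 1/210, γ = -1/14. Decomposition: (1/15)/(s - 5) + (1/210)/(s + 10) - (1/14)/(s - 4). Integrate each term: (1/15) ln|(s - 5)| + (1/210) ln|(s + 10)| - (1/14) ln|(s - 4)| + C


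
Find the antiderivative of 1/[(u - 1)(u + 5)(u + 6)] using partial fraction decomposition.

Cover-up: A = 1/42, B = -1/6, C = 1/7. Decomposition: (1/42)/(u - 1) - (1/6)/(u + 5) + (1/7)/(u + 6). Integrate each term: (1/42) ln|(u - 1)| - (1/6) ln|(u + 5)| + (1/7) ln|(u + 6)| + C


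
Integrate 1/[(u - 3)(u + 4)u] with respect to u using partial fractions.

Cover-up: P = 1/21, Q = 1/28, R = -1/12. Decomposition: (1/21)/(u - 3) + (1/28)/(u + 4) - (1/12)/u. Integrate each term: (1/21) ln|(u - 3)| + (1/28) ln|(u + 4)| - (1/12) ln|u| + C


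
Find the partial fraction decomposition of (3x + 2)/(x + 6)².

(3x + 2) = A(x + 6) + B. At x = -6: B = 3·(-6) + 2 = -16. Coeff of x: A = 3
Result: 3/(x + 6) - 16/(x + 6)²


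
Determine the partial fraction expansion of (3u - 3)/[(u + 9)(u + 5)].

At u=-9: A = (3·(-9) - 3)/(-9 + 5) = 15/2. At u=-5: B = (3·(-5) - 3)/(-5 + 9) = -9/2
Result: (15/2)/(u + 9) - (9/2)/(u + 5)


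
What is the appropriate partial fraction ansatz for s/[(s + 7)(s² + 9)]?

Linear + irreducible quadratic: α/(s + 7) + (βs + γ)/(s² + 9)


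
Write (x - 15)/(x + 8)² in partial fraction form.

(x - 15) = α(x + 8) + β. At x = -8: β = 1·(-8) - 15 = -23. Coeff of x: α = 1
Result: 1/(x + 8) - 23/(x + 8)²


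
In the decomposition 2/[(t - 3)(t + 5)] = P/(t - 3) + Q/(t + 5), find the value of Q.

Cover-up at t = -5: Q = 2/(-5 - 3) = -2/8 = -1/4


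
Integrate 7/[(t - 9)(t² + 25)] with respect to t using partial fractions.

Cover-up at t=9: α = 7/(9²+25) = 7/106. Coeff matching: β = -7/106, γ = -63/106. Decomposition: (7/106)/(t - 9) - ((7/106)t + 63/106)/(t² + 25). Integrate: linear → ln, quadratic → (1/2)ln + arctan: (7/106) ln|(t - 9)| - (7/212) ln(t² + 25) - (63/530) arctan(t/5) + C


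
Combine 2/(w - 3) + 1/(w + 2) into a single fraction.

Common denominator (w - 3)(w + 2). Numerator: 2(w + 2) + 1(w - 3) = (2w + 4) + (w - 3) = 3w + 1
Result: (3w + 1)/[(w - 3)(w + 2)]


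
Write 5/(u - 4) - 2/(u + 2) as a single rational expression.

Common denominator (u - 4)(u + 2). Numerator: 5(u + 2) - 2(u - 4) = (5u + 10) - (2u - 8) = 3u + 18
Result: (3u + 18)/[(u - 4)(u + 2)]


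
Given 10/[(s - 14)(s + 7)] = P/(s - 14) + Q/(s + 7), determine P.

Cover-up at s = 14: P = 10/(14 + 7) = 10/21


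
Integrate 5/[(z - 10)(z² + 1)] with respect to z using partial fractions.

Cover-up at z=10: α = 5/(10²+1) = 5/101. Coeff matching: β = -5/101, γ = -50/101. Decomposition: (5/101)/(z - 10) - ((5/101)z + 50/101)/(z² + 1). Integrate: linear → ln, quadratic → (1/2)ln + arctan: (5/101) ln|(z - 10)| - (5/202) ln(z² + 1) - (50/101) arctan(z) + C


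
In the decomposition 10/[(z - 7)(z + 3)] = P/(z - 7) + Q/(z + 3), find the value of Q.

Cover-up at z = -3: Q = 10/(-3 - 7) = -10/10 = -1


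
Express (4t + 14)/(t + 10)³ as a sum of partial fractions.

(4t + 14) = α(t + 10)² + β(t + 10) + γ. At t = -10: γ = 4·(-10) + 14 = -26. Coefficients: α = 0, β = 4
Result: 4/(t + 10)² - 26/(t + 10)³


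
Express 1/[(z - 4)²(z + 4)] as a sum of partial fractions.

Cover-up at z=-4: R = 1/(-4 - 4)² = 1/64. Cover-up at z=4: Q = 1/(4 + 4) = 1/8. Comparing z² coeff: P = -R = -1/64
Result: (-1/64)/(z - 4) + (1/8)/(z - 4)² + (1/64)/(z + 4)


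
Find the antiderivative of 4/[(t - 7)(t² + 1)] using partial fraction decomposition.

Cover-up at t=7: P = 4/(7²+1) = 2/25. Coeff matching: Q = -2/25, R = -14/25. Decomposition: (2/25)/(t - 7) - ((2/25)t + 14/25)/(t² + 1). Integrate: linear → ln, quadratic → (1/2)ln + arctan: (2/25) ln|(t - 7)| - (1/25) ln(t² + 1) - (14/25) arctan(t) + C


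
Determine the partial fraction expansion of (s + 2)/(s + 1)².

(s + 2) = α(s + 1) + β. At s = -1: β = 1·(-1) + 2 = 1. Coeff of s: α = 1
Result: 1/(s + 1) + 1/(s + 1)²


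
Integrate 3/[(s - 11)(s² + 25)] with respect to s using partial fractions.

Cover-up at s=11: A = 3/(11²+25) = 3/146. Coeff matching: B = -3/146, C = -33/146. Decomposition: (3/146)/(s - 11) - ((3/146)s + 33/146)/(s² + 25). Integrate: linear → ln, quadratic → (1/2)ln + arctan: (3/146) ln|(s - 11)| - (3/292) ln(s² + 25) - (33/730) arctan(s/5) + C


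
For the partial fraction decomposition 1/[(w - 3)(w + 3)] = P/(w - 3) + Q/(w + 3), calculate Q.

Cover-up at w = -3: Q = 1/(-3 - 3) = -1/6


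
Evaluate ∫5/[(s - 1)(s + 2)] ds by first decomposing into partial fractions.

Decompose: 5/[(s - 1)(s + 2)] = (5/3)/(s - 1) - (5/3)/(s + 2). Integrate each term: (5/3) ln|(s - 1)| - (5/3) ln|(s + 2)| + C


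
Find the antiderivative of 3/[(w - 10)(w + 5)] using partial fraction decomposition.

Decompose: 3/[(w - 10)(w + 5)] = (1/5)/(w - 10) - (1/5)/(w + 5). Integrate each term: (1/5) ln|(w - 10)| - (1/5) ln|(w + 5)| + C


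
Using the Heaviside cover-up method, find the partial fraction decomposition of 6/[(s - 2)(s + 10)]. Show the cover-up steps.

Cover (s - 2): set s=2, get A = 6/(2 + 10) = 1/2. Cover (s + 10): set s=-10, get B = 6/(-10 - 2) = -1/2.
Result: (1/2)/(s - 2) - (1/2)/(s + 10)


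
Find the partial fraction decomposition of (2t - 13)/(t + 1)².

(2t - 13) = α(t + 1) + β. At t = -1: β = 2·(-1) - 13 = -15. Coeff of t: α = 2
Result: 2/(t + 1) - 15/(t + 1)²


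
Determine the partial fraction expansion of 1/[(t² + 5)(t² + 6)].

Coefficient matching gives A = C = 0, B = 1/(6-5) = 1, D = -B = -1
Result: 1/(t² + 5) - 1/(t² + 6)


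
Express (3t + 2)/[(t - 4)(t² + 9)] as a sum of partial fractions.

At t=4: A = (3·4 + 2)/(4² + 9) = 14/25. B = -A = -14/25, C = 3 - 4·A = 19/25
Result: (14/25)/(t - 4) - ((14/25)t - 19/25)/(t² + 9)


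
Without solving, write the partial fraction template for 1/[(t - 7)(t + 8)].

Distinct linear factors: A/(t - 7) + B/(t + 8)


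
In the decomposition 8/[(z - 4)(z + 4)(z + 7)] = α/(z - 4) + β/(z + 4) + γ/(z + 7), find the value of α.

Cover-up at z = 4: α = 8/[(4 + 4)(4 + 7)] = 8/[(8)(11)] = 8/88 = 1/11


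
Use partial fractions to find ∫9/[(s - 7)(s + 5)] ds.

Decompose: 9/[(s - 7)(s + 5)] = (3/4)/(s - 7) - (3/4)/(s + 5). Integrate each term: (3/4) ln|(s - 7)| - (3/4) ln|(s + 5)| + C


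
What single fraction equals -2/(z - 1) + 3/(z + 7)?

Common denominator (z - 1)(z + 7). Numerator: -2(z + 7) + 3(z - 1) = (-2z - 14) + (3z - 3) = z - 17
Result: (z - 17)/[(z - 1)(z + 7)]


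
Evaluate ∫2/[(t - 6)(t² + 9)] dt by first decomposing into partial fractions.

Cover-up at t=6: α = 2/(6²+9) = 2/45. Coeff matching: β = -2/45, γ = -4/15. Decomposition: (2/45)/(t - 6) - ((2/45)t + 4/15)/(t² + 9). Integrate: linear → ln, quadratic → (1/2)ln + arctan: (2/45) ln|(t - 6)| - (1/45) ln(t² + 9) - (4/45) arctan(t/3) + C


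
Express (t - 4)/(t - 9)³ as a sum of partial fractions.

(t - 4) = α(t - 9)² + β(t - 9) + γ. At t = 9: γ = 1·9 - 4 = 5. Coefficients: α = 0, β = 1
Result: 1/(t - 9)² + 5/(t - 9)³


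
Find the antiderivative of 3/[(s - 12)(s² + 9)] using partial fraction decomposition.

Cover-up at s=12: α = 3/(12²+9) = 1/51. Coeff matching: β = -1/51, γ = -4/17. Decomposition: (1/51)/(s - 12) - ((1/51)s + 4/17)/(s² + 9). Integrate: linear → ln, quadratic → (1/2)ln + arctan: (1/51) ln|(s - 12)| - (1/102) ln(s² + 9) - (4/51) arctan(s/3) + C


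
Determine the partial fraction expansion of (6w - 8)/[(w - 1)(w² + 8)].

At w=1: P = (6·1 - 8)/(1² + 8) = -2/9. Q = -P = 2/9, R = 6 - 1·P = 56/9
Result: (-2/9)/(w - 1) + ((2/9)w + 56/9)/(w² + 8)


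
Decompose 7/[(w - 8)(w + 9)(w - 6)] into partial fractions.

Using cover-up method: P = 7/34, Q = 7/255, R = -7/30
Result: (7/34)/(w - 8) + (7/255)/(w + 9) - (7/30)/(w - 6)


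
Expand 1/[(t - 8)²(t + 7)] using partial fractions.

Cover-up at t=-7: γ = 1/(-7 - 8)² = 1/225. Cover-up at t=8: β = 1/(8 + 7) = 1/15. Comparing t² coeff: α = -γ = -1/225
Result: (-1/225)/(t - 8) + (1/15)/(t - 8)² + (1/225)/(t + 7)


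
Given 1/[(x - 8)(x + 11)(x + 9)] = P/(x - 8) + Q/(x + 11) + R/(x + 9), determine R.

Cover-up at x = -9: R = 1/[(-9 - 8)(-9 + 11)] = 1/[(-17)(2)] = -1/34


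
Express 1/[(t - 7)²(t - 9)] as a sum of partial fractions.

Cover-up at t=9: γ = 1/(9 - 7)² = 1/4. Cover-up at t=7: β = 1/(7 - 9) = -1/2. Comparing t² coeff: α = -γ = -1/4
Result: (-1/4)/(t - 7) - (1/2)/(t - 7)² + (1/4)/(t - 9)


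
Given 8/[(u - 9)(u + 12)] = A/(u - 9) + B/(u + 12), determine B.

Cover-up at u = -12: B = 8/(-12 - 9) = -8/21


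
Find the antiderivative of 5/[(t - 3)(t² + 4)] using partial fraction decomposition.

Cover-up at t=3: P = 5/(3²+4) = 5/13. Coeff matching: Q = -5/13, R = -15/13. Decomposition: (5/13)/(t - 3) - ((5/13)t + 15/13)/(t² + 4). Integrate: linear → ln, quadratic → (1/2)ln + arctan: (5/13) ln|(t - 3)| - (5/26) ln(t² + 4) - (15/26) arctan(t/2) + C


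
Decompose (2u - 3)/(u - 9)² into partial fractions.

(2u - 3) = P(u - 9) + Q. At u = 9: Q = 2·9 - 3 = 15. Coeff of u: P = 2
Result: 2/(u - 9) + 15/(u - 9)²


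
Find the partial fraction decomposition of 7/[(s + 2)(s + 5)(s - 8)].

Using cover-up method: α = -7/30, β = 7/39, γ = 7/130
Result: (-7/30)/(s + 2) + (7/39)/(s + 5) + (7/130)/(s - 8)


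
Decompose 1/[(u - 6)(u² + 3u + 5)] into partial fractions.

Cover-up at u = 6: α = 1/(6² + 3·6 + 5) = 1/59. Then β = -α = -1/59, γ = -α·(3 + 6) = -9/59
Result: (1/59)/(u - 6) - ((1/59)u + 9/59)/(u² + 3u + 5)


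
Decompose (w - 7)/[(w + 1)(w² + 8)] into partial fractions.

At w=-1: P = (1·(-1) - 7)/((-1)² + 8) = -8/9. Q = -P = 8/9, R = 1 - (-1)·P = 1/9
Result: (-8/9)/(w + 1) + ((8/9)w + 1/9)/(w² + 8)


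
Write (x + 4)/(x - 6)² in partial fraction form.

(x + 4) = α(x - 6) + β. At x = 6: β = 1·6 + 4 = 10. Coeff of x: α = 1
Result: 1/(x - 6) + 10/(x - 6)²


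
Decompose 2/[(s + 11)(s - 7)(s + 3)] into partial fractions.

Using cover-up method: α = 1/72, β = 1/90, γ = -1/40
Result: (1/72)/(s + 11) + (1/90)/(s - 7) - (1/40)/(s + 3)


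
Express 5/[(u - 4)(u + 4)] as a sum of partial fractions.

5/(u - 4)(u + 4) = P/(u - 4) + Q/(u + 4). P = 5/(4 + 4) = 5/8, Q = 5/(-4 - 4) = -5/8
Result: (5/8)/(u - 4) - (5/8)/(u + 4)


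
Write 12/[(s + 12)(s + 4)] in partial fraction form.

12/(s + 12)(s + 4) = P/(s + 12) + Q/(s + 4). P = 12/(-12 + 4) = -3/2, Q = 12/(-4 + 12) = 3/2
Result: (-3/2)/(s + 12) + (3/2)/(s + 4)


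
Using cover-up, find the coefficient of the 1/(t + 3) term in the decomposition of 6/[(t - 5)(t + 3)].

Cover (t + 3), set t=-3: 6/((t - 5) at t=-3) = 6/(-8) = -3/4


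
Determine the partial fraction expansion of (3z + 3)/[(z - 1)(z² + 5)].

At z=1: P = (3·1 + 3)/(1² + 5) = 1. Q = -P = -1, R = 3 - 1·P = 2
Result: 1/(z - 1) - (z - 2)/(z² + 5)


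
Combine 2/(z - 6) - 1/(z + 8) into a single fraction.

Common denominator (z - 6)(z + 8). Numerator: 2(z + 8) - 1(z - 6) = (2z + 16) - (z - 6) = z + 22
Result: (z + 22)/[(z - 6)(z + 8)]


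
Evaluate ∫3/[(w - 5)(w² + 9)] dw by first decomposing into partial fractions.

Cover-up at w=5: α = 3/(5²+9) = 3/34. Coeff matching: β = -3/34, γ = -15/34. Decomposition: (3/34)/(w - 5) - ((3/34)w + 15/34)/(w² + 9). Integrate: linear → ln, quadratic → (1/2)ln + arctan: (3/34) ln|(w - 5)| - (3/68) ln(w² + 9) - (5/34) arctan(w/3) + C


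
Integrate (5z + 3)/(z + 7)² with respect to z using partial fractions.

Decompose: A = 5, B = 5·(-7) + 3 = -32, so (5z + 3)/(z + 7)² = 5/(z + 7) - 32/(z + 7)². Integrate: ∫ A/(z + 7) dz = 5 ln|(z + 7)|; ∫ B/(z + 7)² dz = 32/(z + 7). Sum: 5 ln|(z + 7)| + 32/(z + 7) + C


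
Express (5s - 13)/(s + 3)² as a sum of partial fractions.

(5s - 13) = A(s + 3) + B. At s = -3: B = 5·(-3) - 13 = -28. Coeff of s: A = 5
Result: 5/(s + 3) - 28/(s + 3)²


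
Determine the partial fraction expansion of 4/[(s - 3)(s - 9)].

4/(s - 3)(s - 9) = P/(s - 3) + Q/(s - 9). P = 4/(3 - 9) = -2/3, Q = 4/(9 - 3) = 2/3
Result: (-2/3)/(s - 3) + (2/3)/(s - 9)


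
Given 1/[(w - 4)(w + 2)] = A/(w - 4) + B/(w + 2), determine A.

Cover-up at w = 4: A = 1/(4 + 2) = 1/6


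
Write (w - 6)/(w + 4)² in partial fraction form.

(w - 6) = A(w + 4) + B. At w = -4: B = 1·(-4) - 6 = -10. Coeff of w: A = 1
Result: 1/(w + 4) - 10/(w + 4)²


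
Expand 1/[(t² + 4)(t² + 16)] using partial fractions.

Coefficient matching gives P = R = 0, Q = 1/(16-4) = 1/12, S = -Q = -1/12
Result: (1/12)/(t² + 4) - (1/12)/(t² + 16)


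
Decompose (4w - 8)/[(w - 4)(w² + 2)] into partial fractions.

At w=4: P = (4·4 - 8)/(4² + 2) = 4/9. Q = -P = -4/9, R = 4 - 4·P = 20/9
Result: (4/9)/(w - 4) - ((4/9)w - 20/9)/(w² + 2)


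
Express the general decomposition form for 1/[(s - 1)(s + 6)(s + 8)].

Three distinct linear factors: P/(s - 1) + Q/(s + 6) + R/(s + 8)


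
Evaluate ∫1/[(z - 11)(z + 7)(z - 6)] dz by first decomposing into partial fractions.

Cover-up: A = 1/90, B = 1/234, C = -1/65. Decomposition: (1/90)/(z - 11) + (1/234)/(z + 7) - (1/65)/(z - 6). Integrate each term: (1/90) ln|(z - 11)| + (1/234) ln|(z + 7)| - (1/65) ln|(z - 6)| + C


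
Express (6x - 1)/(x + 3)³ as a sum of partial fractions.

(6x - 1) = P(x + 3)² + Q(x + 3) + R. At x = -3: R = 6·(-3) - 1 = -19. Coefficients: P = 0, Q = 6
Result: 6/(x + 3)² - 19/(x + 3)³


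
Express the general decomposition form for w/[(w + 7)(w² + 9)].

Linear + irreducible quadratic: P/(w + 7) + (Qw + R)/(w² + 9)


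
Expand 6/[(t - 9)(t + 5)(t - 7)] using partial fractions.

Using cover-up method: P = 3/14, Q = 1/28, R = -1/4
Result: (3/14)/(t - 9) + (1/28)/(t + 5) - (1/4)/(t - 7)


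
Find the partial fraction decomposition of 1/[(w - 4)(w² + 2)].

Cover-up at w = 4: P = 1/(4² + 2) = 1/18. Then Q = -P = -1/18, R = -P·(0 + 4) = -2/9
Result: (1/18)/(w - 4) - ((1/18)w + 2/9)/(w² + 2)


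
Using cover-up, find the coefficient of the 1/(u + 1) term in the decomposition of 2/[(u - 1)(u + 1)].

Cover (u + 1), set u=-1: 2/((u - 1) at u=-1) = 2/(-2) = -1


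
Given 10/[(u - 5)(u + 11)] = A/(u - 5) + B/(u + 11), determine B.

Cover-up at u = -11: B = 10/(-11 - 5) = -10/16 = -5/8


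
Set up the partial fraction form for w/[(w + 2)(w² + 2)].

Linear + irreducible quadratic: α/(w + 2) + (βw + γ)/(w² + 2)


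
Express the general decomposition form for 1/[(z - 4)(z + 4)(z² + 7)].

Two linear + quadratic: α/(z - 4) + β/(z + 4) + (γz + δ)/(z² + 7)


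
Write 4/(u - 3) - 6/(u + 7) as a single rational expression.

Common denominator (u - 3)(u + 7). Numerator: 4(u + 7) - 6(u - 3) = (4u + 28) - (6u - 18) = -2u + 46
Result: (-2u + 46)/[(u - 3)(u + 7)]


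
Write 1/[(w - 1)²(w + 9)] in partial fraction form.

Cover-up at w=-9: R = 1/(-9 - 1)² = 1/100. Cover-up at w=1: Q = 1/(1 + 9) = 1/10. Comparing w² coeff: P = -R = -1/100
Result: (-1/100)/(w - 1) + (1/10)/(w - 1)² + (1/100)/(w + 9)


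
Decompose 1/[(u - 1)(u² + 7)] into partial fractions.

Cover-up at u = 1: P = 1/(1² + 7) = 1/8. Then Q = -P = -1/8, R = -P·(0 + 1) = -1/8
Result: (1/8)/(u - 1) - ((1/8)u + 1/8)/(u² + 7)


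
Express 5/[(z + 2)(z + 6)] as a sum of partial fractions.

5/(z + 2)(z + 6) = α/(z + 2) + β/(z + 6). α = 5/(-2 + 6) = 5/4, β = 5/(-6 + 2) = -5/4
Result: (5/4)/(z + 2) - (5/4)/(z + 6)


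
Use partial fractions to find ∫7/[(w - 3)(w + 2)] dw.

Decompose: 7/[(w - 3)(w + 2)] = (7/5)/(w - 3) - (7/5)/(w + 2). Integrate each term: (7/5) ln|(w - 3)| - (7/5) ln|(w + 2)| + C


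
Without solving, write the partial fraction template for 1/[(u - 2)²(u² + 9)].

Repeated linear + quadratic: P/(u - 2) + Q/(u - 2)² + (Ru + S)/(u² + 9)


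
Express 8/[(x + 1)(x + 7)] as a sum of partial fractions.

8/(x + 1)(x + 7) = α/(x + 1) + β/(x + 7). α = 8/(-1 + 7) = 4/3, β = 8/(-7 + 1) = -4/3
Result: (4/3)/(x + 1) - (4/3)/(x + 7)


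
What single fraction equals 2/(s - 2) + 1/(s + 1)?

Common denominator (s - 2)(s + 1). Numerator: 2(s + 1) + 1(s - 2) = (2s + 2) + (s - 2) = 3s
Result: (3s)/[(s - 2)(s + 1)]


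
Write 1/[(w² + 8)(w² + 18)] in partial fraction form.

Coefficient matching gives P = R = 0, Q = 1/(18-8) = 1/10, S = -Q = -1/10
Result: (1/10)/(w² + 8) - (1/10)/(w² + 18)


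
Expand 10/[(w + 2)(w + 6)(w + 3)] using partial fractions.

Using cover-up method: A = 5/2, B = 5/6, C = -10/3
Result: (5/2)/(w + 2) + (5/6)/(w + 6) - (10/3)/(w + 3)


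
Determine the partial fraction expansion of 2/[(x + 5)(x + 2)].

2/(x + 5)(x + 2) = A/(x + 5) + B/(x + 2). A = 2/(-5 + 2) = -2/3, B = 2/(-2 + 5) = 2/3
Result: (-2/3)/(x + 5) + (2/3)/(x + 2)


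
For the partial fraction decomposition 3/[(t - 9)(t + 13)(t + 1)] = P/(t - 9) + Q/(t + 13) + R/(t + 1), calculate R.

Cover-up at t = -1: R = 3/[(-1 - 9)(-1 + 13)] = 3/[(-10)(12)] = -3/120 = -1/40


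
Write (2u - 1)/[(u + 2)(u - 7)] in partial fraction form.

At u=-2: P = (2·(-2) - 1)/(-2 - 7) = 5/9. At u=7: Q = (2·7 - 1)/(7 + 2) = 13/9
Result: (5/9)/(u + 2) + (13/9)/(u - 7)


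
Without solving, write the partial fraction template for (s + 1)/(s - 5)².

Repeated linear factor: α/(s - 5) + β/(s - 5)²


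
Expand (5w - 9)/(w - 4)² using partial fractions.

(5w - 9) = P(w - 4) + Q. At w = 4: Q = 5·4 - 9 = 11. Coeff of w: P = 5
Result: 5/(w - 4) + 11/(w - 4)²


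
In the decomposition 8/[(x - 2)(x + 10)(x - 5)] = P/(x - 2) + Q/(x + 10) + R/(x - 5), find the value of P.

Cover-up at x = 2: P = 8/[(2 + 10)(2 - 5)] = 8/[(12)(-3)] = -8/36 = -2/9


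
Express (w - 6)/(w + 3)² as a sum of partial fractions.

(w - 6) = P(w + 3) + Q. At w = -3: Q = 1·(-3) - 6 = -9. Coeff of w: P = 1
Result: 1/(w + 3) - 9/(w + 3)²


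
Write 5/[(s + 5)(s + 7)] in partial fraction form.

5/(s + 5)(s + 7) = P/(s + 5) + Q/(s + 7). P = 5/(-5 + 7) = 5/2, Q = 5/(-7 + 5) = -5/2
Result: (5/2)/(s + 5) - (5/2)/(s + 7)


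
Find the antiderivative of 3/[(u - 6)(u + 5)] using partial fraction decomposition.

Decompose: 3/[(u - 6)(u + 5)] = (3/11)/(u - 6) - (3/11)/(u + 5). Integrate each term: (3/11) ln|(u - 6)| - (3/11) ln|(u + 5)| + C


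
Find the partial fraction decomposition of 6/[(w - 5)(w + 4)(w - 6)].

Using cover-up method: P = -2/3, Q = 1/15, R = 3/5
Result: (-2/3)/(w - 5) + (1/15)/(w + 4) + (3/5)/(w - 6)


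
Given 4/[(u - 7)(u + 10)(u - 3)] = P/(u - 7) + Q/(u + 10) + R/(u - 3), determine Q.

Cover-up at u = -10: Q = 4/[(-10 - 7)(-10 - 3)] = 4/[(-17)(-13)] = 4/221


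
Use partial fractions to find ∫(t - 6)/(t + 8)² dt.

Decompose: P = 1, Q = 1·(-8) - 6 = -14, so (t - 6)/(t + 8)² = 1/(t + 8) - 14/(t + 8)². Integrate: ∫ P/(t + 8) dt = ln|(t + 8)|; ∫ Q/(t + 8)² dt = 14/(t + 8). Sum: ln|(t + 8)| + 14/(t + 8) + C


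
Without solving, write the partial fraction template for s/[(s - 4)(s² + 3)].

Linear + irreducible quadratic: α/(s - 4) + (βs + γ)/(s² + 3)


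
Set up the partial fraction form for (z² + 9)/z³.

Repeated linear factor (power 3): A/z + B/z² + C/z³


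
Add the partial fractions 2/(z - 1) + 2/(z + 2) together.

Common denominator (z - 1)(z + 2). Numerator: 2(z + 2) + 2(z - 1) = (2z + 4) + (2z - 2) = 4z + 2
Result: (4z + 2)/[(z - 1)(z + 2)]


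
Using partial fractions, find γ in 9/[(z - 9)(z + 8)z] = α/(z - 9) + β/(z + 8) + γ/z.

Cover-up at z = 0: γ = 9/[(0 - 9)(0 + 8)] = 9/[(-9)(8)] = -9/72 = -1/8


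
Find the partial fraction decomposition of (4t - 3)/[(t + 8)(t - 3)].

At t=-8: A = (4·(-8) - 3)/(-8 - 3) = 35/11. At t=3: B = (4·3 - 3)/(3 + 8) = 9/11
Result: (35/11)/(t + 8) + (9/11)/(t - 3)


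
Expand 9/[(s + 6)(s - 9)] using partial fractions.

9/(s + 6)(s - 9) = α/(s + 6) + β/(s - 9). α = 9/(-6 - 9) = -3/5, β = 9/(9 + 6) = 3/5
Result: (-3/5)/(s + 6) + (3/5)/(s - 9)


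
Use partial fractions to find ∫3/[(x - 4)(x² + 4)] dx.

Cover-up at x=4: α = 3/(4²+4) = 3/20. Coeff matching: β = -3/20, γ = -3/5. Decomposition: (3/20)/(x - 4) - ((3/20)x + 3/5)/(x² + 4). Integrate: linear → ln, quadratic → (1/2)ln + arctan: (3/20) ln|(x - 4)| - (3/40) ln(x² + 4) - (3/10) arctan(x/2) + C


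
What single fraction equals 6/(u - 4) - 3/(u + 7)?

Common denominator (u - 4)(u + 7). Numerator: 6(u + 7) - 3(u - 4) = (6u + 42) - (3u - 12) = 3u + 54
Result: (3u + 54)/[(u - 4)(u + 7)]


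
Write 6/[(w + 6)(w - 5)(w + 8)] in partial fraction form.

Using cover-up method: A = -3/11, B = 6/143, C = 3/13
Result: (-3/11)/(w + 6) + (6/143)/(w - 5) + (3/13)/(w + 8)


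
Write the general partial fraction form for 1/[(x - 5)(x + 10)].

Distinct linear factors: A/(x - 5) + B/(x + 10)


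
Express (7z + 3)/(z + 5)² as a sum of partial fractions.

(7z + 3) = A(z + 5) + B. At z = -5: B = 7·(-5) + 3 = -32. Coeff of z: A = 7
Result: 7/(z + 5) - 32/(z + 5)²


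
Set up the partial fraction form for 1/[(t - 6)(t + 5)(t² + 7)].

Two linear + quadratic: A/(t - 6) + B/(t + 5) + (Ct + D)/(t² + 7)


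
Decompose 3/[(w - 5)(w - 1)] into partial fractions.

3/(w - 5)(w - 1) = P/(w - 5) + Q/(w - 1). P = 3/(5 - 1) = 3/4, Q = 3/(1 - 5) = -3/4
Result: (3/4)/(w - 5) - (3/4)/(w - 1)


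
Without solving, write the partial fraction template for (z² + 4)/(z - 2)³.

Repeated linear factor (power 3): A/(z - 2) + B/(z - 2)² + C/(z - 2)³


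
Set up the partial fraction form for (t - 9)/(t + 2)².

Repeated linear factor: A/(t + 2) + B/(t + 2)²


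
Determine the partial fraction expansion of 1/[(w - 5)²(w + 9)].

Cover-up at w=-9: R = 1/(-9 - 5)² = 1/196. Cover-up at w=5: Q = 1/(5 + 9) = 1/14. Comparing w² coeff: P = -R = -1/196
Result: (-1/196)/(w - 5) + (1/14)/(w - 5)² + (1/196)/(w + 9)


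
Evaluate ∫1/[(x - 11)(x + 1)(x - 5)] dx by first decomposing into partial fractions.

Cover-up: P = 1/72, Q = 1/72, R = -1/36. Decomposition: (1/72)/(x - 11) + (1/72)/(x + 1) - (1/36)/(x - 5). Integrate each term: (1/72) ln|(x - 11)| + (1/72) ln|(x + 1)| - (1/36) ln|(x - 5)| + C


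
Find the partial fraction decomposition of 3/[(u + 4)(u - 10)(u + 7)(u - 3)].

Using Heaviside cover-up: (1/98)/(u + 4) + (3/1666)/(u - 10) - (1/170)/(u + 7) - (3/490)/(u - 3)


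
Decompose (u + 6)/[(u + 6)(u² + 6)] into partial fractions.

At u=-6: P = (1·(-6) + 6)/((-6)² + 6) = 0. Q = -P = 0, R = 1 - (-6)·P = 1
Result: (1)/(u² + 6)


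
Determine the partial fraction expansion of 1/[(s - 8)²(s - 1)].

Cover-up at s=1: R = 1/(1 - 8)² = 1/49. Cover-up at s=8: Q = 1/(8 - 1) = 1/7. Comparing s² coeff: P = -R = -1/49
Result: (-1/49)/(s - 8) + (1/7)/(s - 8)² + (1/49)/(s - 1)


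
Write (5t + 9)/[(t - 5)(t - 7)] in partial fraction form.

At t=5: P = (5·5 + 9)/(5 - 7) = -17. At t=7: Q = (5·7 + 9)/(7 - 5) = 22
Result: -17/(t - 5) + 22/(t - 7)


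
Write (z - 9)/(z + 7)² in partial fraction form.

(z - 9) = α(z + 7) + β. At z = -7: β = 1·(-7) - 9 = -16. Coeff of z: α = 1
Result: 1/(z + 7) - 16/(z + 7)²


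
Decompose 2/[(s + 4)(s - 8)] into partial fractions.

2/(s + 4)(s - 8) = A/(s + 4) + B/(s - 8). A = 2/(-4 - 8) = -1/6, B = 2/(8 + 4) = 1/6
Result: (-1/6)/(s + 4) + (1/6)/(s - 8)


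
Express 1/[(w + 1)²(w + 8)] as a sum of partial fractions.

Cover-up at w=-8: C = 1/(-8 + 1)² = 1/49. Cover-up at w=-1: B = 1/(-1 + 8) = 1/7. Comparing w² coeff: A = -C = -1/49
Result: (-1/49)/(w + 1) + (1/7)/(w + 1)² + (1/49)/(w + 8)


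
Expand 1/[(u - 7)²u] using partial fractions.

Cover-up at u=0: C = 1/(0 - 7)² = 1/49. Cover-up at u=7: B = 1/(7 - 0) = 1/7. Comparing u² coeff: A = -C = -1/49
Result: (-1/49)/(u - 7) + (1/7)/(u - 7)² + (1/49)/u


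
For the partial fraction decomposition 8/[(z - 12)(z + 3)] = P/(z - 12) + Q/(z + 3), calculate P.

Cover-up at z = 12: P = 8/(12 + 3) = 8/15


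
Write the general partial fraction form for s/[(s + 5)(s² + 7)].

Linear + irreducible quadratic: A/(s + 5) + (Bs + C)/(s² + 7)


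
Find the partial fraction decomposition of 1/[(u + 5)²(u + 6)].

Cover-up at u=-6: C = 1/(-6 + 5)² = 1. Cover-up at u=-5: B = 1/(-5 + 6) = 1. Comparing u² coeff: A = -C = -1
Result: -1/(u + 5) + 1/(u + 5)² + 1/(u + 6)


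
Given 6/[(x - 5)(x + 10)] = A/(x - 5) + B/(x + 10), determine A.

Cover-up at x = 5: A = 6/(5 + 10) = 6/15 = 2/5


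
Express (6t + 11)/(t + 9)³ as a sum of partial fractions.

(6t + 11) = α(t + 9)² + β(t + 9) + γ. At t = -9: γ = 6·(-9) + 11 = -43. Coefficients: α = 0, β = 6
Result: 6/(t + 9)² - 43/(t + 9)³


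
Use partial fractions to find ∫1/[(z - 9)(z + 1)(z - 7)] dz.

Cover-up: A = 1/20, B = 1/80, C = -1/16. Decomposition: (1/20)/(z - 9) + (1/80)/(z + 1) - (1/16)/(z - 7). Integrate each term: (1/20) ln|(z - 9)| + (1/80) ln|(z + 1)| - (1/16) ln|(z - 7)| + C


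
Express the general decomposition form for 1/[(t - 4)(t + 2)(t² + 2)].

Two linear + quadratic: α/(t - 4) + β/(t + 2) + (γt + δ)/(t² + 2)


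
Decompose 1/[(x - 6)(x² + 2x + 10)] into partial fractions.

Cover-up at x = 6: α = 1/(6² + 2·6 + 10) = 1/58. Then β = -α = -1/58, γ = -α·(2 + 6) = -4/29
Result: (1/58)/(x - 6) - ((1/58)x + 4/29)/(x² + 2x + 10)


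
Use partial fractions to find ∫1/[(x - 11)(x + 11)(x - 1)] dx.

Cover-up: A = 1/220, B = 1/264, C = -1/120. Decomposition: (1/220)/(x - 11) + (1/264)/(x + 11) - (1/120)/(x - 1). Integrate each term: (1/220) ln|(x - 11)| + (1/264) ln|(x + 11)| - (1/120) ln|(x - 1)| + C


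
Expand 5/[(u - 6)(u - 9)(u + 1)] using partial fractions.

Using cover-up method: A = -5/21, B = 1/6, C = 1/14
Result: (-5/21)/(u - 6) + (1/6)/(u - 9) + (1/14)/(u + 1)


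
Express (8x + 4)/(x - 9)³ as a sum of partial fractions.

(8x + 4) = P(x - 9)² + Q(x - 9) + R. At x = 9: R = 8·9 + 4 = 76. Coefficients: P = 0, Q = 8
Result: 8/(x - 9)² + 76/(x - 9)³


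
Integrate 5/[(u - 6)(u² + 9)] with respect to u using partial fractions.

Cover-up at u=6: α = 5/(6²+9) = 1/9. Coeff matching: β = -1/9, γ = -2/3. Decomposition: (1/9)/(u - 6) - ((1/9)u + 2/3)/(u² + 9). Integrate: linear → ln, quadratic → (1/2)ln + arctan: (1/9) ln|(u - 6)| - (1/18) ln(u² + 9) - (2/9) arctan(u/3) + C


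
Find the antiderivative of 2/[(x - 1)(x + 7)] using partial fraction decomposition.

Decompose: 2/[(x - 1)(x + 7)] = (1/4)/(x - 1) - (1/4)/(x + 7). Integrate each term: (1/4) ln|(x - 1)| - (1/4) ln|(x + 7)| + C


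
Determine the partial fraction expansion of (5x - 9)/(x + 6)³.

(5x - 9) = A(x + 6)² + B(x + 6) + C. At x = -6: C = 5·(-6) - 9 = -39. Coefficients: A = 0, B = 5
Result: 5/(x + 6)² - 39/(x + 6)³


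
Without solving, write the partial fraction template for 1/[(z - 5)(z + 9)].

Distinct linear factors: A/(z - 5) + B/(z + 9)


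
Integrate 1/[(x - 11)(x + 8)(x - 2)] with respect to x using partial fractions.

Cover-up: A = 1/171, B = 1/190, C = -1/90. Decomposition: (1/171)/(x - 11) + (1/190)/(x + 8) - (1/90)/(x - 2). Integrate each term: (1/171) ln|(x - 11)| + (1/190) ln|(x + 8)| - (1/90) ln|(x - 2)| + C


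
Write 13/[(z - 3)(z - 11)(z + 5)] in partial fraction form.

Using cover-up method: α = -13/64, β = 13/128, γ = 13/128
Result: (-13/64)/(z - 3) + (13/128)/(z - 11) + (13/128)/(z + 5)


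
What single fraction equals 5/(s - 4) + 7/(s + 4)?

Common denominator (s - 4)(s + 4). Numerator: 5(s + 4) + 7(s - 4) = (5s + 20) + (7s - 28) = 12s - 8
Result: (12s - 8)/[(s - 4)(s + 4)]


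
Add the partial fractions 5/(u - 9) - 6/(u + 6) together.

Common denominator (u - 9)(u + 6). Numerator: 5(u + 6) - 6(u - 9) = (5u + 30) - (6u - 54) = -u + 84
Result: (-u + 84)/[(u - 9)(u + 6)]


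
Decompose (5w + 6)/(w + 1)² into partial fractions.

(5w + 6) = A(w + 1) + B. At w = -1: B = 5·(-1) + 6 = 1. Coeff of w: A = 5
Result: 5/(w + 1) + 1/(w + 1)²


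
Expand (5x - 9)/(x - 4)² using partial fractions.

(5x - 9) = A(x - 4) + B. At x = 4: B = 5·4 - 9 = 11. Coeff of x: A = 5
Result: 5/(x - 4) + 11/(x - 4)²


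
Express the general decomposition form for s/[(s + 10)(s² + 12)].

Linear + irreducible quadratic: A/(s + 10) + (Bs + C)/(s² + 12)


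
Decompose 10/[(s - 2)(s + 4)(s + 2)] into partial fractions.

Using cover-up method: A = 5/12, B = 5/6, C = -5/4
Result: (5/12)/(s - 2) + (5/6)/(s + 4) - (5/4)/(s + 2)


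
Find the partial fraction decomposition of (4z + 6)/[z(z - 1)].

At z=0: α = (4·0 + 6)/(0 - 1) = -6. At z=1: β = (4·1 + 6)/(1 - 0) = 10
Result: -6/z + 10/(z - 1)


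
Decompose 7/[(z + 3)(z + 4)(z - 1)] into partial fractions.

Using cover-up method: A = -7/4, B = 7/5, C = 7/20
Result: (-7/4)/(z + 3) + (7/5)/(z + 4) + (7/20)/(z - 1)


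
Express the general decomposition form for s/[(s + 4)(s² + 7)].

Linear + irreducible quadratic: A/(s + 4) + (Bs + C)/(s² + 7)


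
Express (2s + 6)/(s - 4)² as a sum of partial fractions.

(2s + 6) = α(s - 4) + β. At s = 4: β = 2·4 + 6 = 14. Coeff of s: α = 2
Result: 2/(s - 4) + 14/(s - 4)²


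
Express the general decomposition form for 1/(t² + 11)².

Repeated quadratic factor: (Pt + Q)/(t² + 11) + (Rt + S)/(t² + 11)²


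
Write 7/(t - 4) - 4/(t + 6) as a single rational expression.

Common denominator (t - 4)(t + 6). Numerator: 7(t + 6) - 4(t - 4) = (7t + 42) - (4t - 16) = 3t + 58
Result: (3t + 58)/[(t - 4)(t + 6)]


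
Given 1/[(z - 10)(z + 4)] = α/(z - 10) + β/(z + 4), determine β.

Cover-up at z = -4: β = 1/(-4 - 10) = -1/14


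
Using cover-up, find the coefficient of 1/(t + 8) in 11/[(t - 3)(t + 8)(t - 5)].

Cover (t + 8), set t=-8: 11/[(-8 - 3)(-8 - 5)] = 1/13


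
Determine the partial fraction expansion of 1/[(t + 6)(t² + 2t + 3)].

Cover-up at t = -6: P = 1/((-6)² + 2·(-6) + 3) = 1/27. Then Q = -P = -1/27, R = -P·(2 - 6) = 4/27
Result: (1/27)/(t + 6) - ((1/27)t - 4/27)/(t² + 2t + 3)


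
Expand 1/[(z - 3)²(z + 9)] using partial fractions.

Cover-up at z=-9: C = 1/(-9 - 3)² = 1/144. Cover-up at z=3: B = 1/(3 + 9) = 1/12. Comparing z² coeff: A = -C = -1/144
Result: (-1/144)/(z - 3) + (1/12)/(z - 3)² + (1/144)/(z + 9)
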